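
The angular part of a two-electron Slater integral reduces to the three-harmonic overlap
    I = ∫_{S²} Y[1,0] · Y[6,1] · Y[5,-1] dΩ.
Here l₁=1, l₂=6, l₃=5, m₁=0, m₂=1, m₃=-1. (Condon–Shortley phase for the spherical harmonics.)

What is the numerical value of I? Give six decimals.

-0.241725

Rules hold: Σm=0, L=12 even, 5≤5≤7.
N = 3·13·11 = 429
Δ = 2!·0!·10!/13! = 1/858
Racah Σ t=1..1: t=1:−1/14400 = -1/14400
⇒ 3j(1 6 5; 0 0 0)² = 6/143, sgn +1
Racah Σ t=1..1: t=1:−1/17280 = -1/17280
⇒ 3j(1 6 5; 0 1 -1)² = 35/858, sgn -1
4πI² = N·(3j₀)²·(3jₘ)² = 105/143
I = -1·√(0.734266/4π) = -0.24172507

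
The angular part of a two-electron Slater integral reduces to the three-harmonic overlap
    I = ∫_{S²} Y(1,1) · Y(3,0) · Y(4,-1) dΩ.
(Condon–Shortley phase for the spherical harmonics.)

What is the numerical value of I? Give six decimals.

Rules hold: Σm=0, L=8 even, 2≤4≤4.
N = 3·7·9 = 189
Δ = 0!·2!·6!/9! = 1/252
Racah Σ t=0..0: t=0:+1/36 = 1/36
⇒ 3j(1 3 4; 0 0 0)² = 4/63, sgn +1
Racah Σ t=0..0: t=0:+1/72 = 1/72
⇒ 3j(1 3 4; 1 0 -1)² = 5/126, sgn -1
4πI² = N·(3j₀)²·(3jₘ)² = 10/21
I = -1·√(0.47619/4π) = -0.19466390

-0.194664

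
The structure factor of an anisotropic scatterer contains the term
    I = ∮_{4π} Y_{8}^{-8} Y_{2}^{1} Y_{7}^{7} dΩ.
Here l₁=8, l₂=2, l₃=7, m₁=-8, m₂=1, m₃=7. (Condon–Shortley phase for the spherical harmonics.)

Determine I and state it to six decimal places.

L=17 odd ⇒ parity kills the (l;000) factor ⇒ I = 0

0.000000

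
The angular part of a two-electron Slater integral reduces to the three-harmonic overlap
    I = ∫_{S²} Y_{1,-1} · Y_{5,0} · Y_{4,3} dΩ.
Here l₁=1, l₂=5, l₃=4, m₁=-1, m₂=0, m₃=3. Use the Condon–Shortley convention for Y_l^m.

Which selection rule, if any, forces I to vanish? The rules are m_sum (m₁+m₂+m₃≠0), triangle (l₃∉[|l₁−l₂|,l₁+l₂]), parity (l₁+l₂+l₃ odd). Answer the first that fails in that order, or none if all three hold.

Σmᵢ = 2  ✗
l₃∈[|l₁−l₂|,l₁+l₂]=[4,6], have l₃=4
Σlᵢ = 10 ⇒ even

m_sum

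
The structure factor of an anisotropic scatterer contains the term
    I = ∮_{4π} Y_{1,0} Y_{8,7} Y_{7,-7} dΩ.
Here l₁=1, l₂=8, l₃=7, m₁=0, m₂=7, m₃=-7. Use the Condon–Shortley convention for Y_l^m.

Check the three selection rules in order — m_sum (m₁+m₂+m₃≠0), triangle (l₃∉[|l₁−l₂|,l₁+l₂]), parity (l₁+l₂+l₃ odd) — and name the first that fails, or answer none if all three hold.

none

azimuthal sum: 0 + 7 − 7 = 0  ✓
7 ≤ 7 ≤ 9 (triangle on l)  ✓
L = 1 + 8 + 7 = 16 (even)  ✓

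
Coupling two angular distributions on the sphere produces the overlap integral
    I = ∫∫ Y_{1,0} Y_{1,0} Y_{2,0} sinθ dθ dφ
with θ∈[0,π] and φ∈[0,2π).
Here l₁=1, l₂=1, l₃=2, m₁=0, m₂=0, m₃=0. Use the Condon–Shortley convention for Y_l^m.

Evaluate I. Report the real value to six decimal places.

0.252313

Checks pass: Σm=0; 4 even; l₃=2∈[0,2].
(2·1+1)(2·1+1)(2·2+1) = 45
Δ: 0! 2! 2! / 5! → 1/30
sum: t=0:+1/1 = 1/1
3j²(1 1 2; 0 0 0) = Δ·Π!·Σ² = 2/15  (sign +1)
(m-triple is (0,0,0) — same symbol as above.)
combine: 4πI² = 45·2/15·2/15 = 4/5
take √, sign +1: I = 0.25231325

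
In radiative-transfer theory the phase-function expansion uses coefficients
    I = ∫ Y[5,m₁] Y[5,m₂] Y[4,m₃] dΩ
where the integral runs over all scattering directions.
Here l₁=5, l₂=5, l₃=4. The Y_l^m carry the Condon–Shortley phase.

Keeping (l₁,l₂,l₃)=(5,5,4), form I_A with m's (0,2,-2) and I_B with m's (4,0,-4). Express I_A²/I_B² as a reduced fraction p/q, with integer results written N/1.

7/12

Shared (l₁,l₂,l₃)=(5,5,4): N and (l;000)² cancel in I_A²/I_B².
A: Δ = 6!·4!·4!/15! = 1/3153150; Racah Σ t=3..5: t=3:−1/3456 t=4:+1/1728 t=5:−1/11520 = 7/34560; ⇒ 3j(5 5 4; 0 2 -2)² = 7/858, sgn +1
B: Δ = 6!·4!·4!/15! = 1/3153150; Racah Σ t=1..1: t=1:−1/69120 = -1/69120; ⇒ 3j(5 5 4; 4 0 -4)² = 2/143, sgn -1
I_A²/I_B² = (7/858)/(2/143) = 7/12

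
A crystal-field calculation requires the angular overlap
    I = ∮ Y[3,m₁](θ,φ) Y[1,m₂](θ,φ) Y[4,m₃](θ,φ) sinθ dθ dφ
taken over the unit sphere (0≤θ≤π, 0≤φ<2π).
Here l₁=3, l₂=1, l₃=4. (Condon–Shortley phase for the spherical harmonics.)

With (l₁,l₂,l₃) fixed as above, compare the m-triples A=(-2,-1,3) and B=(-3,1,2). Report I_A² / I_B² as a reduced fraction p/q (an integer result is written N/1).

Shared (l₁,l₂,l₃)=(3,1,4): N and (l;000)² cancel in I_A²/I_B².
A: Δ = 0!·6!·2!/9! = 1/252; Racah Σ t=0..0: t=0:+1/240 = 1/240; ⇒ 3j(3 1 4; -2 -1 3)² = 1/12, sgn -1
B: Δ = 0!·6!·2!/9! = 1/252; Racah Σ t=0..0: t=0:+1/1440 = 1/1440; ⇒ 3j(3 1 4; -3 1 2)² = 1/252, sgn +1
I_A²/I_B² = (1/12)/(1/252) = 21/1

21/1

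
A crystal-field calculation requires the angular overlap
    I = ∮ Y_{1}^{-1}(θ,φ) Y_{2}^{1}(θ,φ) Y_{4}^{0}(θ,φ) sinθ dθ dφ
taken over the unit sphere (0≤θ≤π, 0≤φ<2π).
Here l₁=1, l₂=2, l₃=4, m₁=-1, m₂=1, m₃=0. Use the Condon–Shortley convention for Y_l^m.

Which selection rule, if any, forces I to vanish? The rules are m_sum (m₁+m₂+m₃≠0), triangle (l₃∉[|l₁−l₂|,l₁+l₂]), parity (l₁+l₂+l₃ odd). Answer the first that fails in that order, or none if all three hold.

triangle

Σmᵢ = 0  ✓
l₃∈[|l₁−l₂|,l₁+l₂]=[1,3], have l₃=4  ✗
Σlᵢ = 7 ⇒ odd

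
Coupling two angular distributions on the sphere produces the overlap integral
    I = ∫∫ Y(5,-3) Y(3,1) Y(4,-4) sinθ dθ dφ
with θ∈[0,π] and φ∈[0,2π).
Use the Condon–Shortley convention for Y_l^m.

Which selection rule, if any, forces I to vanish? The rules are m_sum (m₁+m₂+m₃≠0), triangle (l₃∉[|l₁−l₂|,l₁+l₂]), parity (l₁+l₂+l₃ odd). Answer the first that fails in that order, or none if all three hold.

azimuthal sum: -3 + 1 − 4 = -6  ✗
2 ≤ 4 ≤ 8 (triangle on l)
L = 5 + 3 + 4 = 12 (even)

m_sum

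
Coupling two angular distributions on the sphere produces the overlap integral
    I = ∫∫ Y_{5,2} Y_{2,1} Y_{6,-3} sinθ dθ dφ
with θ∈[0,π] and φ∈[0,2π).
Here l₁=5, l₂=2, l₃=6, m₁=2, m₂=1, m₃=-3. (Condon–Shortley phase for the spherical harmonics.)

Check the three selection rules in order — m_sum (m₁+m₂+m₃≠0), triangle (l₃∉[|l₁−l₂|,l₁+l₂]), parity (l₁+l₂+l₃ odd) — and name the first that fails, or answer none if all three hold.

parity

Σmᵢ = 0  ✓
l₃∈[|l₁−l₂|,l₁+l₂]=[3,7], have l₃=6  ✓
Σlᵢ = 13 ⇒ odd  ✗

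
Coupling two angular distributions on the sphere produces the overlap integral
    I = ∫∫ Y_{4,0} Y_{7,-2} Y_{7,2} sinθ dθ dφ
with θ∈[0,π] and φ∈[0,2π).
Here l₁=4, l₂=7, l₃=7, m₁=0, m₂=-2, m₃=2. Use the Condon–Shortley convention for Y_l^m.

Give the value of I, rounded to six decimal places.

Rules hold: Σm=0, L=18 even, 3≤7≤11.
N = 9·15·15 = 2025
Δ = 4!·4!·10!/19! = 1/58198140
Racah Σ t=0..4: t=0:+1/17418240 t=1:−1/622080 t=2:+1/230400 t=3:−1/622080 t=4:+1/17418240 = 1/806400
⇒ 3j(4 7 7; 0 0 0)² = 2268/230945, sgn -1
Racah Σ t=0..4: t=0:+1/8294400 t=1:−1/622080 t=2:+1/483840 t=3:−1/2903040 t=4:+1/209018880 = 251/1045094400
⇒ 3j(4 7 7; 0 -2 2)² = 63001/58198140, sgn -1
4πI² = N·(3j₀)²·(3jₘ)² = 45927729/2133423721
I = +1·√(0.0215277/4π) = 0.04138986

0.041390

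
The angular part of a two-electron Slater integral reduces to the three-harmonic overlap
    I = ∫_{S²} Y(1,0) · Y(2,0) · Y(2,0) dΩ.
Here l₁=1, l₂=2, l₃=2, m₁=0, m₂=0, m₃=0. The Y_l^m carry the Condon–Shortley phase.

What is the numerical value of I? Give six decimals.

Σlᵢ=5 odd — θ-integrand is odd under cosθ→−cosθ; I=0

0.000000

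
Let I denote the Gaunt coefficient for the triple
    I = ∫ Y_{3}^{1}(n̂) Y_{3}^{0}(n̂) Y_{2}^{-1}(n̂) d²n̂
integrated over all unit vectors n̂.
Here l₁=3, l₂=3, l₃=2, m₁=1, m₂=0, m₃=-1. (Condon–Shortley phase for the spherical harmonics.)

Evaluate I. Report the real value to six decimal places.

Checks pass: Σm=0; 8 even; l₃=2∈[0,6].
(2·3+1)(2·3+1)(2·2+1) = 245
Δ: 4! 2! 2! / 9! → 1/3780
sum: t=1:−1/24 t=2:+1/4 t=3:−1/24 = 1/6
3j²(3 3 2; 0 0 0) = Δ·Π!·Σ² = 4/105  (sign +1)
sum: t=1:−1/12 t=2:+1/8 = 1/24
3j²(3 3 2; 1 0 -1) = Δ·Π!·Σ² = 1/210  (sign -1)
combine: 4πI² = 245·4/105·1/210 = 2/45
take √, sign -1: I = -0.05947080

-0.059471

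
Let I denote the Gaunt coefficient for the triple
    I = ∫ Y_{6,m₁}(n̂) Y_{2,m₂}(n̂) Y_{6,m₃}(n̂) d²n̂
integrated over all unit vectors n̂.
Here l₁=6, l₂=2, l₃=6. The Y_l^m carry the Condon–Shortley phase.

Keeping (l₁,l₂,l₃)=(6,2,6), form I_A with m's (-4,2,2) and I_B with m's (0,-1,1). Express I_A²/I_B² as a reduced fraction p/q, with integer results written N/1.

180/7

Shared (l₁,l₂,l₃)=(6,2,6): N and (l;000)² cancel in I_A²/I_B².
A: Δ = 2!·10!·2!/15! = 1/90090; Racah Σ t=2..2: t=2:+1/322560 = 1/322560; ⇒ 3j(6 2 6; -4 2 2)² = 18/1001, sgn +1
B: Δ = 2!·10!·2!/15! = 1/90090; Racah Σ t=0..1: t=0:+1/34560 t=1:−1/28800 = -1/172800; ⇒ 3j(6 2 6; 0 -1 1)² = 1/1430, sgn +1
I_A²/I_B² = (18/1001)/(1/1430) = 180/7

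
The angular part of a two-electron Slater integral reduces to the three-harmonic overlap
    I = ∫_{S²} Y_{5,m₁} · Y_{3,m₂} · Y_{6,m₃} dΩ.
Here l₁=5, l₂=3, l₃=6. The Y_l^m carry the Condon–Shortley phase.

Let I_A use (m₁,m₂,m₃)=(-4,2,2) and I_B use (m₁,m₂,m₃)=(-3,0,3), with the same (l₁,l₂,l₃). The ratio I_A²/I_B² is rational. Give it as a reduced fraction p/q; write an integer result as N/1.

Shared (l₁,l₂,l₃)=(5,3,6): N and (l;000)² cancel in I_A²/I_B².
A: Δ = 2!·8!·4!/15! = 1/675675; Racah Σ t=1..2: t=1:−1/967680 t=2:+1/60480 = 1/64512; ⇒ 3j(5 3 6; -4 2 2)² = 15/1001, sgn +1
B: Δ = 2!·8!·4!/15! = 1/675675; Racah Σ t=0..2: t=0:+1/483840 t=1:−1/20160 t=2:+1/17280 = 1/96768; ⇒ 3j(5 3 6; -3 0 3)² = 1/1001, sgn -1
I_A²/I_B² = (15/1001)/(1/1001) = 15/1

15/1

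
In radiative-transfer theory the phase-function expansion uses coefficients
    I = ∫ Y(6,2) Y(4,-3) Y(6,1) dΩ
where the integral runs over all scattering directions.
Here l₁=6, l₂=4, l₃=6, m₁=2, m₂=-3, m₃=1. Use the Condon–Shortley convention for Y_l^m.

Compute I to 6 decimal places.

-0.039511

m-sum 0 ✓  L=16 even ✓  2≤6≤10 ✓
Π(2lᵢ+1) = 13×9×13 = 1521
triangle coeff Δ(6,4,6) = 1/15315300
Σ_t [0,4]: t=0:+1/829440 t=1:−1/25920 t=2:+1/9216 t=3:−1/25920 t=4:+1/829440 = 7/207360
(3j)²=28/2431 [(6 4 6; 0 0 0)], sign=+1
Σ_t [0,1]: t=0:+1/82944 t=1:−1/103680 = 1/414720
(3j)²=49/43758 [(6 4 6; 2 -3 1)], sign=-1
⇒ 4πI² = 686/34969
I = (-1)√(686/34969/(4π)) = -0.03951077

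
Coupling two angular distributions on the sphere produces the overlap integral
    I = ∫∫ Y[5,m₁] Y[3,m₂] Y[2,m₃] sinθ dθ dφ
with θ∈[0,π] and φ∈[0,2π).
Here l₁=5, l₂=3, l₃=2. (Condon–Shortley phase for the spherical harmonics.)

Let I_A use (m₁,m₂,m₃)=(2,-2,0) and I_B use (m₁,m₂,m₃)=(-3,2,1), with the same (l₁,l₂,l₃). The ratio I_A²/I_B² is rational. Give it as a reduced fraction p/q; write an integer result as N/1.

Shared (l₁,l₂,l₃)=(5,3,2): N and (l;000)² cancel in I_A²/I_B².
A: Δ = 6!·4!·0!/11! = 1/2310; Racah Σ t=1..1: t=1:−1/480 = -1/480; ⇒ 3j(5 3 2; 2 -2 0)² = 3/110, sgn -1
B: Δ = 6!·4!·0!/11! = 1/2310; Racah Σ t=5..5: t=5:−1/720 = -1/720; ⇒ 3j(5 3 2; -3 2 1)² = 8/165, sgn +1
I_A²/I_B² = (3/110)/(8/165) = 9/16

9/16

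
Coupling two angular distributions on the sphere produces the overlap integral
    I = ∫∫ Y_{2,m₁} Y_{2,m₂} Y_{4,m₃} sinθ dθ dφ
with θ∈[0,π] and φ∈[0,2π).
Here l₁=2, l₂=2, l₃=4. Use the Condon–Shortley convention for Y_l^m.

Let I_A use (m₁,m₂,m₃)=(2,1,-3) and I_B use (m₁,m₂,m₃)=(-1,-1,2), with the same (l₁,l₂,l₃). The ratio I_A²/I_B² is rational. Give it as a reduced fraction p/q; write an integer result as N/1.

7/8

l's match ⇒ only the (l;m) 3-j factors differ between A and B.
A: triangle coeff Δ(2,2,4) = 1/630; Σ_t [0,0]: t=0:+1/144 = 1/144; (3j)²=1/18 [(2 2 4; 2 1 -3)], sign=-1
B: triangle coeff Δ(2,2,4) = 1/630; Σ_t [0,0]: t=0:+1/36 = 1/36; (3j)²=4/63 [(2 2 4; -1 -1 2)], sign=+1
I_A²/I_B² = (1/18)/(4/63) = 7/8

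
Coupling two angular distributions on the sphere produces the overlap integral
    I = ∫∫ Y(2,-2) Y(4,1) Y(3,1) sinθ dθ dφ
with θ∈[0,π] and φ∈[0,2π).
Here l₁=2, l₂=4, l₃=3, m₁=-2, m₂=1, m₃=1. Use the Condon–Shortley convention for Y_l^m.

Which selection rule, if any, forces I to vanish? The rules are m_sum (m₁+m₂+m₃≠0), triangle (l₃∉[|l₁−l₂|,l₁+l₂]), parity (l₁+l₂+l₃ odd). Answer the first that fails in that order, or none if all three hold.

parity

Σmᵢ = 0  ✓
l₃∈[|l₁−l₂|,l₁+l₂]=[2,6], have l₃=3  ✓
Σlᵢ = 9 ⇒ odd  ✗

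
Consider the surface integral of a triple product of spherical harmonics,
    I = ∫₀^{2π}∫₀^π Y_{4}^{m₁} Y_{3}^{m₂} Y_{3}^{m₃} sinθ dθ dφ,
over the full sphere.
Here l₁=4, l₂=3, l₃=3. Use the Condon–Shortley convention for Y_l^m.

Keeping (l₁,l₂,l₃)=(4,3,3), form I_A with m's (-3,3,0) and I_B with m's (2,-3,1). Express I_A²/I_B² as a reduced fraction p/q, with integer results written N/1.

Shared (l₁,l₂,l₃)=(4,3,3): N and (l;000)² cancel in I_A²/I_B².
A: Δ = 4!·4!·2!/11! = 1/34650; Racah Σ t=4..4: t=4:+1/288 = 1/288; ⇒ 3j(4 3 3; -3 3 0)² = 1/22, sgn -1
B: Δ = 4!·4!·2!/11! = 1/34650; Racah Σ t=0..0: t=0:+1/192 = 1/192; ⇒ 3j(4 3 3; 2 -3 1)² = 3/77, sgn +1
I_A²/I_B² = (1/22)/(3/77) = 7/6

7/6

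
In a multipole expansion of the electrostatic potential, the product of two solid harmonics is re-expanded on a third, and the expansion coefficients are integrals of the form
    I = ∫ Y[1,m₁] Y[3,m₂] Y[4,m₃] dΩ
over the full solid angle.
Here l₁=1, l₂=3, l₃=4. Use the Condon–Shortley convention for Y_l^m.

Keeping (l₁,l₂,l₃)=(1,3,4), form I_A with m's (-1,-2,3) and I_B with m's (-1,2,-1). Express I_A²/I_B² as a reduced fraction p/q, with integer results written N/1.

Shared (l₁,l₂,l₃)=(1,3,4): N and (l;000)² cancel in I_A²/I_B².
A: Δ = 0!·2!·6!/9! = 1/252; Racah Σ t=0..0: t=0:+1/240 = 1/240; ⇒ 3j(1 3 4; -1 -2 3)² = 1/12, sgn -1
B: Δ = 0!·2!·6!/9! = 1/252; Racah Σ t=0..0: t=0:+1/240 = 1/240; ⇒ 3j(1 3 4; -1 2 -1)² = 1/84, sgn -1
I_A²/I_B² = (1/12)/(1/84) = 7/1

7/1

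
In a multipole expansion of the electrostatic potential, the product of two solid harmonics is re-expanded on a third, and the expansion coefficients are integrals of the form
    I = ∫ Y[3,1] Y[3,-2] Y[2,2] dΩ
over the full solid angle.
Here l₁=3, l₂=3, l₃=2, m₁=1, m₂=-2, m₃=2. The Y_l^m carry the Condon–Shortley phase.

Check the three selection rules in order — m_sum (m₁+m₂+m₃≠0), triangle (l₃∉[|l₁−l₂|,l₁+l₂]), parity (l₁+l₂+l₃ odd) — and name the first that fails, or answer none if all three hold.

Σmᵢ = 1  ✗
l₃∈[|l₁−l₂|,l₁+l₂]=[0,6], have l₃=2
Σlᵢ = 8 ⇒ even

m_sum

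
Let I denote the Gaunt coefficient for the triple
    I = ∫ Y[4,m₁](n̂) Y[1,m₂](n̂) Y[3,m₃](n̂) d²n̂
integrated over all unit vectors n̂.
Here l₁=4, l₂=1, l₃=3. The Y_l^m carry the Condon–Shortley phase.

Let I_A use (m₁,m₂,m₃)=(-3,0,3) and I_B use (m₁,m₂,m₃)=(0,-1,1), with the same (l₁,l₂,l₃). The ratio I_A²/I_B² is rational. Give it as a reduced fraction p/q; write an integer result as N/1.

7/6

Shared (l₁,l₂,l₃)=(4,1,3): N and (l;000)² cancel in I_A²/I_B².
A: Δ = 2!·6!·0!/9! = 1/252; Racah Σ t=1..1: t=1:−1/720 = -1/720; ⇒ 3j(4 1 3; -3 0 3)² = 1/36, sgn -1
B: Δ = 2!·6!·0!/9! = 1/252; Racah Σ t=0..0: t=0:+1/96 = 1/96; ⇒ 3j(4 1 3; 0 -1 1)² = 1/42, sgn +1
I_A²/I_B² = (1/36)/(1/42) = 7/6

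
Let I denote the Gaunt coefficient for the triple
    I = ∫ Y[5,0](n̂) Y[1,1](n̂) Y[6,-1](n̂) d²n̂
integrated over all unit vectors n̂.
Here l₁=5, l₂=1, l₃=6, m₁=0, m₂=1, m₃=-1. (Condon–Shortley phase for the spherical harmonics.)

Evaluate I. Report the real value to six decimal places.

-0.187239

Checks pass: Σm=0; 12 even; l₃=6∈[4,6].
(2·5+1)(2·1+1)(2·6+1) = 429
Δ: 0! 10! 2! / 13! → 1/858
sum: t=0:+1/14400 = 1/14400
3j²(5 1 6; 0 0 0) = Δ·Π!·Σ² = 6/143  (sign +1)
sum: t=0:+1/28800 = 1/28800
3j²(5 1 6; 0 1 -1) = Δ·Π!·Σ² = 7/286  (sign -1)
combine: 4πI² = 429·6/143·7/286 = 63/143
take √, sign -1: I = -0.18723944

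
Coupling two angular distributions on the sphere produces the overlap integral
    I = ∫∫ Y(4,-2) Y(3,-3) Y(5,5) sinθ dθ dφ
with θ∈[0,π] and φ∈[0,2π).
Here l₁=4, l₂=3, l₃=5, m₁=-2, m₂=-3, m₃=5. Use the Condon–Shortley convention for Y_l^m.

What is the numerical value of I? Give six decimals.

Checks pass: Σm=0; 12 even; l₃=5∈[1,7].
(2·4+1)(2·3+1)(2·5+1) = 693
Δ: 2! 6! 4! / 13! → 1/180180
sum: t=0:+1/576 t=1:−1/144 t=2:+1/576 = -1/288
3j²(4 3 5; 0 0 0) = Δ·Π!·Σ² = 20/1001  (sign +1)
sum: t=0:+1/34560 = 1/34560
3j²(4 3 5; -2 -3 5) = Δ·Π!·Σ² = 5/286  (sign +1)
combine: 4πI² = 693·20/1001·5/286 = 450/1859
take √, sign +1: I = 0.13879110

0.138791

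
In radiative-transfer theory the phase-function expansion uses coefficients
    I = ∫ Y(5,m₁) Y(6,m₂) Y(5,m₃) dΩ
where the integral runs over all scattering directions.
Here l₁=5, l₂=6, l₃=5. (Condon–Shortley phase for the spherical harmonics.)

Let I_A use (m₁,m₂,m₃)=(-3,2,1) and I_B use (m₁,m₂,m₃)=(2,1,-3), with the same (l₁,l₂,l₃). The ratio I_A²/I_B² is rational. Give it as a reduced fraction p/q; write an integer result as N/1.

605/14

l's match ⇒ only the (l;m) 3-j factors differ between A and B.
A: triangle coeff Δ(5,6,5) = 1/28588560; Σ_t [4,6]: t=4:+1/55296 t=5:−1/25920 t=6:+1/138240 = -11/829440; (3j)²=11/1326 [(5 6 5; -3 2 1)], sign=-1
B: triangle coeff Δ(5,6,5) = 1/28588560; Σ_t [1,3]: t=1:−1/345600 t=2:+1/34560 t=3:−1/41472 = 1/518400; (3j)²=7/36465 [(5 6 5; 2 1 -3)], sign=+1
I_A²/I_B² = (11/1326)/(7/36465) = 605/14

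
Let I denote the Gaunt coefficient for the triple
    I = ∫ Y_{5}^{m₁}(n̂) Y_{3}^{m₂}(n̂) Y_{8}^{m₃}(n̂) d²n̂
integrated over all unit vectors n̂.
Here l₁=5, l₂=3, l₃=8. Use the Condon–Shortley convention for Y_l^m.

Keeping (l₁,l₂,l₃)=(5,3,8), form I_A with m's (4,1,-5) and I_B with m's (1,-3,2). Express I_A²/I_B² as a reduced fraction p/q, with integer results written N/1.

Shared (l₁,l₂,l₃)=(5,3,8): N and (l;000)² cancel in I_A²/I_B².
A: Δ = 0!·10!·6!/17! = 1/136136; Racah Σ t=0..0: t=0:+1/17418240 = 1/17418240; ⇒ 3j(5 3 8; 4 1 -5)² = 15/952, sgn -1
B: Δ = 0!·10!·6!/17! = 1/136136; Racah Σ t=0..0: t=0:+1/12441600 = 1/12441600; ⇒ 3j(5 3 8; 1 -3 2)² = 15/9724, sgn +1
I_A²/I_B² = (15/952)/(15/9724) = 143/14

143/14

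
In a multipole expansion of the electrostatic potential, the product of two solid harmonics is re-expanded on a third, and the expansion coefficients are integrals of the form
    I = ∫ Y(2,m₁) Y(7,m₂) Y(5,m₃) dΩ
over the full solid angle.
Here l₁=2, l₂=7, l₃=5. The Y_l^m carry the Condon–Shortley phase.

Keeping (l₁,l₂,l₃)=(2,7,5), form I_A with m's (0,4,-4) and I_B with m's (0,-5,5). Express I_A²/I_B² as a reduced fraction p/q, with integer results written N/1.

5/2

l's match ⇒ only the (l;m) 3-j factors differ between A and B.
A: triangle coeff Δ(2,7,5) = 1/15015; Σ_t [2,2]: t=2:+1/1451520 = 1/1451520; (3j)²=1/91 [(2 7 5; 0 4 -4)], sign=-1
B: triangle coeff Δ(2,7,5) = 1/15015; Σ_t [2,2]: t=2:+1/14515200 = 1/14515200; (3j)²=2/455 [(2 7 5; 0 -5 5)], sign=+1
I_A²/I_B² = (1/91)/(2/455) = 5/2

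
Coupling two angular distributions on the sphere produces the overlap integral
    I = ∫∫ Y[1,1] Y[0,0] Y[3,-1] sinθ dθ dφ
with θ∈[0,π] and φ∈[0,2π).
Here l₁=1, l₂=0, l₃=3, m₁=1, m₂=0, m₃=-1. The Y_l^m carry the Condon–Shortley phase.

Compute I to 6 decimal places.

0.000000

triangle: need 1≤l₃≤1, have 3; I=0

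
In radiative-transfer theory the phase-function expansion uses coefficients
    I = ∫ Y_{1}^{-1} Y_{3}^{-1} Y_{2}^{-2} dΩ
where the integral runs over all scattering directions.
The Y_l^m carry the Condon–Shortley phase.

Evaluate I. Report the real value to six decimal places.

0.000000

-1 − 1 − 2 = -4 ≠ 0: azimuthal integral kills it; I = 0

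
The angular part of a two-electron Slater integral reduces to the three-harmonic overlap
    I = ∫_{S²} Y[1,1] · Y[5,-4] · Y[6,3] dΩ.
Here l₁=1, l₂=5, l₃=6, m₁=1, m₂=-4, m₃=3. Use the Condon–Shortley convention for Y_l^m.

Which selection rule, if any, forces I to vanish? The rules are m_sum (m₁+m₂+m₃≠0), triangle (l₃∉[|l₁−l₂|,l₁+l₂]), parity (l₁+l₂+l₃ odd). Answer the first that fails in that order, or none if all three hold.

Σmᵢ = 0  ✓
l₃∈[|l₁−l₂|,l₁+l₂]=[4,6], have l₃=6  ✓
Σlᵢ = 12 ⇒ even  ✓

none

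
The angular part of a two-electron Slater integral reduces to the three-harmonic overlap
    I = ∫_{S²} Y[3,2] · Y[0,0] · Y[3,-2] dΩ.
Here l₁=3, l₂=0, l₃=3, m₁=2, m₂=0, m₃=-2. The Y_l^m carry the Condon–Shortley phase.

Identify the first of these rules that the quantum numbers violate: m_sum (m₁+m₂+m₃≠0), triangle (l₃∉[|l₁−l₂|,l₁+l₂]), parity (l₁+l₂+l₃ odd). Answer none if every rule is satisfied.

Σmᵢ = 0  ✓
l₃∈[|l₁−l₂|,l₁+l₂]=[3,3], have l₃=3  ✓
Σlᵢ = 6 ⇒ even  ✓

none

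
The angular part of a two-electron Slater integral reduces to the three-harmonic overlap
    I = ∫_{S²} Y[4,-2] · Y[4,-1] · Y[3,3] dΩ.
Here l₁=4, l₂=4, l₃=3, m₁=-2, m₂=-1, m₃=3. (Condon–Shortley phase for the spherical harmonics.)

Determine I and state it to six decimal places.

l₁+l₂+l₃=11 is odd: 3j(l;000)=0 ⇒ I=0

0.000000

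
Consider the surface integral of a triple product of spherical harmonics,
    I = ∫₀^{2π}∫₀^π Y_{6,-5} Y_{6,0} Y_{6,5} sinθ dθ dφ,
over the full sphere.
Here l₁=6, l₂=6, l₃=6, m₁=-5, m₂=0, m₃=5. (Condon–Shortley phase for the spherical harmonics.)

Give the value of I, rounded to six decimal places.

m-sum 0 ✓  L=18 even ✓  0≤6≤12 ✓
Π(2lᵢ+1) = 13×13×13 = 2197
triangle coeff Δ(6,6,6) = 1/325909584
Σ_t [0,6]: t=0:+1/373248000 t=1:−1/1728000 t=2:+1/110592 t=3:−1/46656 t=4:+1/110592 t=5:−1/1728000 t=6:+1/373248000 = -7/1555200
(3j)²=400/46189 [(6 6 6; 0 0 0)], sign=-1
Σ_t [5,6]: t=5:−1/10368000 t=6:+1/62208000 = -1/12441600
(3j)²=275/16796 [(6 6 6; -5 0 5)], sign=+1
⇒ 4πI² = 32500/104329
I = (-1)√(32500/104329/(4π)) = -0.15744694

-0.157447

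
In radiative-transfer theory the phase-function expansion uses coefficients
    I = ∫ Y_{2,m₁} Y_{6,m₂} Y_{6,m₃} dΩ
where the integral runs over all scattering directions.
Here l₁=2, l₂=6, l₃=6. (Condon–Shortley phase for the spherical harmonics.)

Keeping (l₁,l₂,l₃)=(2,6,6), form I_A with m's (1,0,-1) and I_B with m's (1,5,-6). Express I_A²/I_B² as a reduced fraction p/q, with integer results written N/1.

Same 2,6,6: normalisation and zero-m 3j drop out of the ratio.
A: Δ: 2! 2! 10! / 15! → 1/90090; sum: t=0:+1/34560 t=1:−1/28800 = -1/172800; 3j²(2 6 6; 1 0 -1) = Δ·Π!·Σ² = 1/1430  (sign +1)
B: Δ: 2! 2! 10! / 15! → 1/90090; sum: t=1:−1/7257600 = -1/7257600; 3j²(2 6 6; 1 5 -6) = Δ·Π!·Σ² = 11/455  (sign -1)
I_A²/I_B² = (1/1430)/(11/455) = 7/242

7/242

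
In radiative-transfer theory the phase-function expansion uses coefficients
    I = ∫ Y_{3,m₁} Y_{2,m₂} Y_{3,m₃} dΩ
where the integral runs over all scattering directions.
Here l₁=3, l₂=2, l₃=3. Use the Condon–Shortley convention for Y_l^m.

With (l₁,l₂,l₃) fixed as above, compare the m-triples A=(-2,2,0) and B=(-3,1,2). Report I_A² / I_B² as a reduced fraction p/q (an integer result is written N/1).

4/5

Same 3,2,3: normalisation and zero-m 3j drop out of the ratio.
A: Δ: 2! 4! 2! / 9! → 1/3780; sum: t=2:+1/24 = 1/24; 3j²(3 2 3; -2 2 0) = Δ·Π!·Σ² = 1/21  (sign -1)
B: Δ: 2! 4! 2! / 9! → 1/3780; sum: t=2:+1/48 = 1/48; 3j²(3 2 3; -3 1 2) = Δ·Π!·Σ² = 5/84  (sign -1)
I_A²/I_B² = (1/21)/(5/84) = 4/5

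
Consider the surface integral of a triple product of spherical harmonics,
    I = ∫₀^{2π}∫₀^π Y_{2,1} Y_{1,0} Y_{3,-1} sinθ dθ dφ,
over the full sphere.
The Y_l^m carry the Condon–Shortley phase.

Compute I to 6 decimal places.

-0.233597

m-sum 0 ✓  L=6 even ✓  1≤3≤3 ✓
Π(2lᵢ+1) = 5×3×7 = 105
triangle coeff Δ(2,1,3) = 1/105
Σ_t [0,0]: t=0:+1/4 = 1/4
(3j)²=3/35 [(2 1 3; 0 0 0)], sign=-1
Σ_t [0,0]: t=0:+1/6 = 1/6
(3j)²=8/105 [(2 1 3; 1 0 -1)], sign=+1
⇒ 4πI² = 24/35
I = (-1)√(24/35/(4π)) = -0.23359668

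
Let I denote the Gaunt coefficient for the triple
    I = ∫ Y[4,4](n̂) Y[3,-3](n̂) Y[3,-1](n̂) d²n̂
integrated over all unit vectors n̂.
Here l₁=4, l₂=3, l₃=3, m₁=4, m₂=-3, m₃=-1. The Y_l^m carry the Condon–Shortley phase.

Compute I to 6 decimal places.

m-sum 0 ✓  L=10 even ✓  1≤3≤7 ✓
Π(2lᵢ+1) = 9×7×7 = 441
triangle coeff Δ(4,3,3) = 1/34650
Σ_t [1,3]: t=1:−1/72 t=2:+1/16 t=3:−1/72 = 5/144
(3j)²=2/77 [(4 3 3; 0 0 0)], sign=-1
Σ_t [0,0]: t=0:+1/1152 = 1/1152
(3j)²=1/33 [(4 3 3; 4 -3 -1)], sign=+1
⇒ 4πI² = 42/121
I = (-1)√(42/121/(4π)) = -0.16619847

-0.166198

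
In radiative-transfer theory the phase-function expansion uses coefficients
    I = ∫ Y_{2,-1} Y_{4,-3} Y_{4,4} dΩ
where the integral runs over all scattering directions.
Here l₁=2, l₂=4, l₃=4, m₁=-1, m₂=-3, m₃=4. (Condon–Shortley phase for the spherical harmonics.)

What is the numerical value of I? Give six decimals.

Checks pass: Σm=0; 10 even; l₃=4∈[2,6].
(2·2+1)(2·4+1)(2·4+1) = 405
Δ: 2! 2! 6! / 11! → 1/13860
sum: t=0:+1/192 t=1:−1/36 t=2:+1/192 = -5/288
3j²(2 4 4; 0 0 0) = Δ·Π!·Σ² = 20/693  (sign -1)
sum: t=1:−1/1440 = -1/1440
3j²(2 4 4; -1 -3 4) = Δ·Π!·Σ² = 7/165  (sign -1)
combine: 4πI² = 405·20/693·7/165 = 60/121
take √, sign +1: I = 0.19864517

0.198645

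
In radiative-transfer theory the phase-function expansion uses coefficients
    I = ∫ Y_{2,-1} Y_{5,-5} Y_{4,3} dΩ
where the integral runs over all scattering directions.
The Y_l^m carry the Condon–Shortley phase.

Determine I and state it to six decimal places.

0.000000

-1 − 5 + 3 = -3 ≠ 0: azimuthal integral kills it; I = 0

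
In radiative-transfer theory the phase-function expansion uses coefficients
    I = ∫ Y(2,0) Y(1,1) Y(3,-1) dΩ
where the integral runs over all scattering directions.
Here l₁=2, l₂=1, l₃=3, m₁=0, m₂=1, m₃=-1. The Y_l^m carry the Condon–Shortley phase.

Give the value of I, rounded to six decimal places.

Checks pass: Σm=0; 6 even; l₃=3∈[1,3].
(2·2+1)(2·1+1)(2·3+1) = 105
Δ: 0! 4! 2! / 7! → 1/105
sum: t=0:+1/4 = 1/4
3j²(2 1 3; 0 0 0) = Δ·Π!·Σ² = 3/35  (sign -1)
sum: t=0:+1/8 = 1/8
3j²(2 1 3; 0 1 -1) = Δ·Π!·Σ² = 2/35  (sign +1)
combine: 4πI² = 105·3/35·2/35 = 18/35
take √, sign -1: I = -0.20230066

-0.202301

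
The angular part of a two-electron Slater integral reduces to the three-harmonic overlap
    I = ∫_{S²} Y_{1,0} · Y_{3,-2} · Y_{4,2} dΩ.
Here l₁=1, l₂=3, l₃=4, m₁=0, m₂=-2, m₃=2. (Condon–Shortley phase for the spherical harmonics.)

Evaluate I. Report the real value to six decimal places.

0.213244

m-sum 0 ✓  L=8 even ✓  2≤4≤4 ✓
Π(2lᵢ+1) = 3×7×9 = 189
triangle coeff Δ(1,3,4) = 1/252
Σ_t [0,0]: t=0:+1/36 = 1/36
(3j)²=4/63 [(1 3 4; 0 0 0)], sign=+1
Σ_t [0,0]: t=0:+1/120 = 1/120
(3j)²=1/21 [(1 3 4; 0 -2 2)], sign=+1
⇒ 4πI² = 4/7
I = (+1)√(4/7/(4π)) = 0.21324362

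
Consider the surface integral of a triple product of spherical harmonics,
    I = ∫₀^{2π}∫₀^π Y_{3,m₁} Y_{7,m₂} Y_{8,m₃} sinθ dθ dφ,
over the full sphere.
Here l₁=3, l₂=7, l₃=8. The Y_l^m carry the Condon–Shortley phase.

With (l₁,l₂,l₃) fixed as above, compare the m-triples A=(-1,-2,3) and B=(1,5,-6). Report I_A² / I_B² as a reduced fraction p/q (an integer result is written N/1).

Same 3,7,8: normalisation and zero-m 3j drop out of the ratio.
A: Δ: 2! 4! 12! / 19! → 1/5290740; sum: t=0:+1/29030400 t=1:−1/5806080 t=2:+1/17418240 = -1/12441600; 3j²(3 7 8; -1 -2 3) = Δ·Π!·Σ² = 154/12597  (sign +1)
B: Δ: 2! 4! 12! / 19! → 1/5290740; sum: t=0:+1/3832012800 t=1:−1/239500800 t=2:+1/348364800 = -1/958003200; 3j²(3 7 8; 1 5 -6) = Δ·Π!·Σ² = 8/4845  (sign -1)
I_A²/I_B² = (154/12597)/(8/4845) = 385/52

385/52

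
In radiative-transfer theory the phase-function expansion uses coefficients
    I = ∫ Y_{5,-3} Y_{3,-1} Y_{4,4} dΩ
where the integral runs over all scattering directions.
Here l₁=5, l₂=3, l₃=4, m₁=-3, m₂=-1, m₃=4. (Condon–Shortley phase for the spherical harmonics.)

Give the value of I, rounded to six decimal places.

0.169606

Rules hold: Σm=0, L=12 even, 2≤4≤8.
N = 11·7·9 = 693
Δ = 4!·6!·2!/13! = 1/180180
Racah Σ t=1..3: t=1:−1/576 t=2:+1/144 t=3:−1/576 = 1/288
⇒ 3j(5 3 4; 0 0 0)² = 20/1001, sgn +1
Racah Σ t=2..2: t=2:+1/5760 = 1/5760
⇒ 3j(5 3 4; -3 -1 4)² = 56/2145, sgn +1
4πI² = N·(3j₀)²·(3jₘ)² = 672/1859
I = +1·√(0.361485/4π) = 0.16960553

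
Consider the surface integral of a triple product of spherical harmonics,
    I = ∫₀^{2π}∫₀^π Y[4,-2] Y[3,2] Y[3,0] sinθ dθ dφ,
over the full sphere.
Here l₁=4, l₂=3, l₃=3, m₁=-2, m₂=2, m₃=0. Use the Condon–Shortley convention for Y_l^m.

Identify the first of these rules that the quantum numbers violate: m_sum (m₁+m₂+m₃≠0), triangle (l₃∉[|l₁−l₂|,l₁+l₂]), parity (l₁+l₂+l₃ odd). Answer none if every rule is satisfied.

none

Σmᵢ = 0  ✓
l₃∈[|l₁−l₂|,l₁+l₂]=[1,7], have l₃=3  ✓
Σlᵢ = 10 ⇒ even  ✓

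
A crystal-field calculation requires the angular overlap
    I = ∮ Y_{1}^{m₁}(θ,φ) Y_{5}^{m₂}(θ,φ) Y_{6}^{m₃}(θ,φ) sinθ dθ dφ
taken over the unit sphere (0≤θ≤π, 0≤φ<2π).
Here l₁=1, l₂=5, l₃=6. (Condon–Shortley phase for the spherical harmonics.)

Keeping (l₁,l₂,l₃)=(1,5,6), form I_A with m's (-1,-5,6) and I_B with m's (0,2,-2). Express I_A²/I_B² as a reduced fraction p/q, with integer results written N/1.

33/16

Shared (l₁,l₂,l₃)=(1,5,6): N and (l;000)² cancel in I_A²/I_B².
A: Δ = 0!·2!·10!/13! = 1/858; Racah Σ t=0..0: t=0:+1/7257600 = 1/7257600; ⇒ 3j(1 5 6; -1 -5 6)² = 1/13, sgn +1
B: Δ = 0!·2!·10!/13! = 1/858; Racah Σ t=0..0: t=0:+1/30240 = 1/30240; ⇒ 3j(1 5 6; 0 2 -2)² = 16/429, sgn +1
I_A²/I_B² = (1/13)/(16/429) = 33/16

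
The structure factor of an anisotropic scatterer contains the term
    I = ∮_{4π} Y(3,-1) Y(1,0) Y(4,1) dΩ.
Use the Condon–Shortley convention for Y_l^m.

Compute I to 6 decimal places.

Rules hold: Σm=0, L=8 even, 2≤4≤4.
N = 7·3·9 = 189
Δ = 0!·6!·2!/9! = 1/252
Racah Σ t=0..0: t=0:+1/36 = 1/36
⇒ 3j(3 1 4; 0 0 0)² = 4/63, sgn +1
Racah Σ t=0..0: t=0:+1/48 = 1/48
⇒ 3j(3 1 4; -1 0 1)² = 5/84, sgn -1
4πI² = N·(3j₀)²·(3jₘ)² = 5/7
I = -1·√(0.714286/4π) = -0.23841361

-0.238414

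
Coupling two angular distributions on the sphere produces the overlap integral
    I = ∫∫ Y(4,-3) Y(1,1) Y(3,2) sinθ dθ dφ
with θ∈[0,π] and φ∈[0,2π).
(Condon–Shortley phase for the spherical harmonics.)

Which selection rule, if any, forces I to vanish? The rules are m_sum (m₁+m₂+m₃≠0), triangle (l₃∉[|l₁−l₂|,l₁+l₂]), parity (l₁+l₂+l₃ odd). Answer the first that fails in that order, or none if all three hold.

Σmᵢ = 0  ✓
l₃∈[|l₁−l₂|,l₁+l₂]=[3,5], have l₃=3  ✓
Σlᵢ = 8 ⇒ even  ✓

none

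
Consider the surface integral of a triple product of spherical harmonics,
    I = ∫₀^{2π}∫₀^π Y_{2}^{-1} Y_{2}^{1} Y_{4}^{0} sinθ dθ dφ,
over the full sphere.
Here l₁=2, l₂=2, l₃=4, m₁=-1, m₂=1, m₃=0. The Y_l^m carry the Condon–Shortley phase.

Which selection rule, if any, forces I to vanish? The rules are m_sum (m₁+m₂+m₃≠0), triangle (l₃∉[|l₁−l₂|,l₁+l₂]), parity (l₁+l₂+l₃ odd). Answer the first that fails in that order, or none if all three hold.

none

m₁+m₂+m₃ = -1 + 1 + 0 = 0  ✓
triangle: |2−2|=0 ≤ l₃=4 ≤ 2+2=4  ✓
parity: l₁+l₂+l₃ = 8 is even  ✓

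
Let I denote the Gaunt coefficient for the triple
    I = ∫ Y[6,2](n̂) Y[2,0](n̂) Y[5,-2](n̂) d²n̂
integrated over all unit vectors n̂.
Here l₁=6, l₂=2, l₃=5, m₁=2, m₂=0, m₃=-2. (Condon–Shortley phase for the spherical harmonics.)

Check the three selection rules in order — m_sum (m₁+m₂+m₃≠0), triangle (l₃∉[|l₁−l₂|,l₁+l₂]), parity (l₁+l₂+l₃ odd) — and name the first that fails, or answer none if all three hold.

azimuthal sum: 2 + 0 − 2 = 0  ✓
4 ≤ 5 ≤ 8 (triangle on l)  ✓
L = 6 + 2 + 5 = 13 (odd)  ✗

parity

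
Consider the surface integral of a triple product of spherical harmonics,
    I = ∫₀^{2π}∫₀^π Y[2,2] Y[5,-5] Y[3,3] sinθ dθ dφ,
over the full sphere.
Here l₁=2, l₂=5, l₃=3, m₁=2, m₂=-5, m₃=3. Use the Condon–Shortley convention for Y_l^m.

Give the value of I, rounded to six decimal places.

Checks pass: Σm=0; 10 even; l₃=3∈[3,7].
(2·2+1)(2·5+1)(2·3+1) = 385
Δ: 4! 0! 6! / 11! → 1/2310
sum: t=2:+1/144 = 1/144
3j²(2 5 3; 0 0 0) = Δ·Π!·Σ² = 10/231  (sign -1)
sum: t=0:+1/17280 = 1/17280
3j²(2 5 3; 2 -5 3) = Δ·Π!·Σ² = 1/11  (sign +1)
combine: 4πI² = 385·10/231·1/11 = 50/33
take √, sign -1: I = -0.34723469

-0.347235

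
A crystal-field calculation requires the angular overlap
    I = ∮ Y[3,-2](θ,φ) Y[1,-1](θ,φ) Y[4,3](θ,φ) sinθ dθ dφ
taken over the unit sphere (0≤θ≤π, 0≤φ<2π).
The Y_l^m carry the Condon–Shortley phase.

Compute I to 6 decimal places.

Rules hold: Σm=0, L=8 even, 2≤4≤4.
N = 7·3·9 = 189
Δ = 0!·6!·2!/9! = 1/252
Racah Σ t=0..0: t=0:+1/36 = 1/36
⇒ 3j(3 1 4; 0 0 0)² = 4/63, sgn +1
Racah Σ t=0..0: t=0:+1/240 = 1/240
⇒ 3j(3 1 4; -2 -1 3)² = 1/12, sgn -1
4πI² = N·(3j₀)²·(3jₘ)² = 1/1
I = -1·√(1/4π) = -0.28209479

-0.282095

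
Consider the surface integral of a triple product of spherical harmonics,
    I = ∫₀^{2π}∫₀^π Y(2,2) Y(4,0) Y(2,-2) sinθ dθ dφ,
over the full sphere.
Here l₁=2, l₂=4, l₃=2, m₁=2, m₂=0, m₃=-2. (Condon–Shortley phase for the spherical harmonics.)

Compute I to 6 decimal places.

Rules hold: Σm=0, L=8 even, 2≤2≤6.
N = 5·9·5 = 225
Δ = 4!·0!·4!/9! = 1/630
Racah Σ t=2..2: t=2:+1/16 = 1/16
⇒ 3j(2 4 2; 0 0 0)² = 2/35, sgn +1
Racah Σ t=0..0: t=0:+1/576 = 1/576
⇒ 3j(2 4 2; 2 0 -2)² = 1/630, sgn +1
4πI² = N·(3j₀)²·(3jₘ)² = 1/49
I = +1·√(0.0204082/4π) = 0.04029926

0.040299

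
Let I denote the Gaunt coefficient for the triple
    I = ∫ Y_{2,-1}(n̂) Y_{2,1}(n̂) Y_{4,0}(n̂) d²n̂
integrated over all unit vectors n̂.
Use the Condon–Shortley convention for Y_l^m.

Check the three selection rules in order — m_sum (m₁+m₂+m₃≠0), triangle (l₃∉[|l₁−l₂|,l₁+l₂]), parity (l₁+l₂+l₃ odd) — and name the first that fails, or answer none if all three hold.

m₁+m₂+m₃ = -1 + 1 + 0 = 0  ✓
triangle: |2−2|=0 ≤ l₃=4 ≤ 2+2=4  ✓
parity: l₁+l₂+l₃ = 8 is even  ✓

none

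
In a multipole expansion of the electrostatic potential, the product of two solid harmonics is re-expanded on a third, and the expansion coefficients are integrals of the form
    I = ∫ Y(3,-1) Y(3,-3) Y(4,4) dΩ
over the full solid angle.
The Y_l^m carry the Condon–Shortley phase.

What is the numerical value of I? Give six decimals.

Rules hold: Σm=0, L=10 even, 0≤4≤6.
N = 7·7·9 = 441
Δ = 2!·4!·4!/11! = 1/34650
Racah Σ t=0..2: t=0:+1/72 t=1:−1/16 t=2:+1/72 = -5/144
⇒ 3j(3 3 4; 0 0 0)² = 2/77, sgn -1
Racah Σ t=0..0: t=0:+1/1152 = 1/1152
⇒ 3j(3 3 4; -1 -3 4)² = 1/33, sgn +1
4πI² = N·(3j₀)²·(3jₘ)² = 42/121
I = -1·√(0.347107/4π) = -0.16619847

-0.166198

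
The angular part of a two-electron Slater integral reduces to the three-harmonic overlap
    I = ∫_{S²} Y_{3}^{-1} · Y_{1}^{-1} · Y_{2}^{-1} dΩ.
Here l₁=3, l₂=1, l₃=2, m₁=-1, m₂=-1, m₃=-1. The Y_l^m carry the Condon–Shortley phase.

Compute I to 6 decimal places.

Σmᵢ = -3 ≠ 0, so the φ-integral vanishes; I = 0

0.000000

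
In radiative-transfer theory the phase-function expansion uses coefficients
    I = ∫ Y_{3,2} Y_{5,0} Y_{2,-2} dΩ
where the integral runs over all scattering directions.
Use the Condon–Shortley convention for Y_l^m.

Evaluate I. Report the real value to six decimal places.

0.053579

Checks pass: Σm=0; 10 even; l₃=2∈[2,8].
(2·3+1)(2·5+1)(2·2+1) = 385
Δ: 6! 0! 4! / 11! → 1/2310
sum: t=3:−1/144 = -1/144
3j²(3 5 2; 0 0 0) = Δ·Π!·Σ² = 10/231  (sign -1)
sum: t=1:−1/2880 = -1/2880
3j²(3 5 2; 2 0 -2) = Δ·Π!·Σ² = 1/462  (sign -1)
combine: 4πI² = 385·10/231·1/462 = 25/693
take √, sign +1: I = 0.05357948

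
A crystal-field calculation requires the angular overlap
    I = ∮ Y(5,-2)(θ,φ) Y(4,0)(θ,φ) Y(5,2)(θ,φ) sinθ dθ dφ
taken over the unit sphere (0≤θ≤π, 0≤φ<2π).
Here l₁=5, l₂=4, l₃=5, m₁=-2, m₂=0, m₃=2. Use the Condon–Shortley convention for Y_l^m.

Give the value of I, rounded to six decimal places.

-0.021700

Checks pass: Σm=0; 14 even; l₃=5∈[1,9].
(2·5+1)(2·4+1)(2·5+1) = 1089
Δ: 4! 6! 4! / 15! → 1/3153150
sum: t=0:+1/69120 t=1:−1/1728 t=2:+1/576 t=3:−1/1728 t=4:+1/69120 = 7/11520
3j²(5 4 5; 0 0 0) = Δ·Π!·Σ² = 2/143  (sign -1)
sum: t=1:−1/25920 t=2:+1/1920 t=3:−1/1728 t=4:+1/20736 = -1/20736
3j²(5 4 5; -2 0 2) = Δ·Π!·Σ² = 1/2574  (sign +1)
combine: 4πI² = 1089·2/143·1/2574 = 1/169
take √, sign -1: I = -0.02169960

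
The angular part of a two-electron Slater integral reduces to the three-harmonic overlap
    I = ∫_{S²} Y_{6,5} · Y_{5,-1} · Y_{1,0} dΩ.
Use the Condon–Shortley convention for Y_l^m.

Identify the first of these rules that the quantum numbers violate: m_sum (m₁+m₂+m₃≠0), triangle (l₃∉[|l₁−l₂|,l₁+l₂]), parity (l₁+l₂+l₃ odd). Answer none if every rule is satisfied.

m_sum

Σmᵢ = 4  ✗
l₃∈[|l₁−l₂|,l₁+l₂]=[1,11], have l₃=1
Σlᵢ = 12 ⇒ even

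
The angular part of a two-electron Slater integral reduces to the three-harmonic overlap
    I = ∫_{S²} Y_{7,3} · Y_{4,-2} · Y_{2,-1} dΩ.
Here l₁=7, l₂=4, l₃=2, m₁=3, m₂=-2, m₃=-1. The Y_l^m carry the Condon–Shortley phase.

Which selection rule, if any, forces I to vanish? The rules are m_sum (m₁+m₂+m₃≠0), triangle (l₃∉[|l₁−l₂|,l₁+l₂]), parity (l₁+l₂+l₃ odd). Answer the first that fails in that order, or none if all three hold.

azimuthal sum: 3 − 2 − 1 = 0  ✓
3 ≤ 2 ≤ 11 (triangle on l)  ✗
L = 7 + 4 + 2 = 13 (odd)

triangle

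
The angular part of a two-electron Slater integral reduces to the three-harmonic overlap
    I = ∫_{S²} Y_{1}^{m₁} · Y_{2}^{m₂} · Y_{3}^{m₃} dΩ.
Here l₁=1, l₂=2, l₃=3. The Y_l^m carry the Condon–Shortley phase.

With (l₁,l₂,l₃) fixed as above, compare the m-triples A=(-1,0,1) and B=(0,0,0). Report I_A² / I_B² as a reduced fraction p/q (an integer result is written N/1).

l's match ⇒ only the (l;m) 3-j factors differ between A and B.
A: triangle coeff Δ(1,2,3) = 1/105; Σ_t [0,0]: t=0:+1/8 = 1/8; (3j)²=2/35 [(1 2 3; -1 0 1)], sign=+1
B: triangle coeff Δ(1,2,3) = 1/105; Σ_t [0,0]: t=0:+1/4 = 1/4; (3j)²=3/35 [(1 2 3; 0 0 0)], sign=-1
I_A²/I_B² = (2/35)/(3/35) = 2/3

2/3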